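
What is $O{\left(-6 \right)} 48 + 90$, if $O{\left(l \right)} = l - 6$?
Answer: $-486$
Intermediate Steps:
$O{\left(l \right)} = -6 + l$ ($O{\left(l \right)} = l - 6 = -6 + l$)
$O{\left(-6 \right)} 48 + 90 = \left(-6 - 6\right) 48 + 90 = \left(-12\right) 48 + 90 = -576 + 90 = -486$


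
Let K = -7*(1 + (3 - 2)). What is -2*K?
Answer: 28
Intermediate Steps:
K = -14 (K = -7*(1 + 1) = -7*2 = -14)
-2*K = -2*(-14) = 28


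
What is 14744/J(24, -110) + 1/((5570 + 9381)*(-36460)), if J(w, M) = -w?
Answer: -1004644106783/1635340380 ≈ -614.33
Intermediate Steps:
14744/J(24, -110) + 1/((5570 + 9381)*(-36460)) = 14744/((-1*24)) + 1/((5570 + 9381)*(-36460)) = 14744/(-24) - 1/36460/14951 = 14744*(-1/24) + (1/14951)*(-1/36460) = -1843/3 - 1/545113460 = -1004644106783/1635340380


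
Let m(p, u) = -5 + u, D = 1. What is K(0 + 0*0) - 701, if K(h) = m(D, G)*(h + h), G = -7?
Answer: -701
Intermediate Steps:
K(h) = -24*h (K(h) = (-5 - 7)*(h + h) = -24*h)
K(0 + 0*0) - 701 = -24*(0 + 0*0) - 701 = -24*(0 + 0) - 701 = -24*0 - 701 = 0 - 701 = -701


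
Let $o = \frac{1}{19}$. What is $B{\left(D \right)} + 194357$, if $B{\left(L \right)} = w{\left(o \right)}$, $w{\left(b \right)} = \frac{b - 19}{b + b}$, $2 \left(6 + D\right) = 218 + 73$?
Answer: $194177$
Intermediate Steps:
$D = \frac{279}{2}$ ($D = -6 + \frac{218 + 73}{2} = -6 + \frac{1}{2} \cdot 291 = -6 + \frac{291}{2} = \frac{279}{2} \approx 139.5$)
$o = \frac{1}{19} \approx 0.052632$
$w{\left(b \right)} = \frac{-19 + b}{2 b}$
$B{\left(L \right)} = -180$ ($B{\left(L \right)} = \frac{\frac{1}{\frac{1}{19}} \left(-19 + \frac{1}{19}\right)}{2} = \frac{1}{2} \cdot 19 \left(- \frac{360}{19}\right) = -180$)
$B{\left(D \right)} + 194357 = -180 + 194357 = 194177$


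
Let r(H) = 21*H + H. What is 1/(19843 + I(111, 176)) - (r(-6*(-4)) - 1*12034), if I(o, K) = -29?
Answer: 227979885/19814 ≈ 11506.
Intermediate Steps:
r(H) = 22*H
1/(19843 + I(111, 176)) - (r(-6*(-4)) - 1*12034) = 1/(19843 - 29) - (22*(-6*(-4)) - 1*12034) = 1/19814 - (22*24 - 12034) = 1/19814 - (528 - 12034) = 1/19814 - 1*(-11506) = 1/19814 + 11506 = 227979885/19814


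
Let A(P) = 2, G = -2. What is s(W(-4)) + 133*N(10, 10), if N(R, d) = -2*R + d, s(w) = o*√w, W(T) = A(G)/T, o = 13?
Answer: -1330 + 13*I*√2/2 ≈ -1330.0 + 9.1924*I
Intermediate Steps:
W(T) = 2/T
s(w) = 13*√w
N(R, d) = d - 2*R
s(W(-4)) + 133*N(10, 10) = 13*√(2/(-4)) + 133*(10 - 2*10) = 13*√(2*(-¼)) + 133*(10 - 20) = 13*√(-½) + 133*(-10) = 13*(I*√2/2) - 1330 = 13*I*√2/2 - 1330 = -1330 + 13*I*√2/2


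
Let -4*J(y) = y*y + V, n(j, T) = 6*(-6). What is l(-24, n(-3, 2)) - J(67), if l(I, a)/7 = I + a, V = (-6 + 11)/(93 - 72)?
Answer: 29497/42 ≈ 702.31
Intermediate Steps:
n(j, T) = -36
V = 5/21 ≈ 0.23810
J(y) = -5/84 - y²/4 (J(y) = -(y*y + 5/21)/4 = -(y² + 5/21)/4 = -(5/21 + y²)/4 = -5/84 - y²/4)
l(I, a) = 7*I + 7*a (l(I, a) = 7*(I + a) = 7*I + 7*a)
l(-24, n(-3, 2)) - J(67) = (7*(-24) + 7*(-36)) - (-5/84 - ¼*67²) = (-168 - 252) - (-5/84 - ¼*4489) = -420 - (-5/84 - 4489/4) = -420 - 1*(-47137/42) = -420 + 47137/42 = 29497/42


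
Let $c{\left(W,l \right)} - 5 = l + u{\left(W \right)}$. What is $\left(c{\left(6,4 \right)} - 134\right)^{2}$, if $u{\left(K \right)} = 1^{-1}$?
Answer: $15376$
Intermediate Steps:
$u{\left(K \right)} = 1$
$c{\left(W,l \right)} = 6 + l$ ($c{\left(W,l \right)} = 5 + \left(l + 1\right) = 5 + \left(1 + l\right) = 6 + l$)
$\left(c{\left(6,4 \right)} - 134\right)^{2} = \left(\left(6 + 4\right) - 134\right)^{2} = \left(10 - 134\right)^{2} = \left(-124\right)^{2} = 15376$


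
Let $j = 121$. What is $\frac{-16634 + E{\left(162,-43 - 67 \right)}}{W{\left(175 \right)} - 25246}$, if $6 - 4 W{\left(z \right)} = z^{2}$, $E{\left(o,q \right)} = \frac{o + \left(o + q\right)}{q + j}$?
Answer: $\frac{731040}{1447633} \approx 0.50499$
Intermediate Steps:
$E{\left(o,q \right)} = \frac{q + 2 o}{121 + q}$ ($E{\left(o,q \right)} = \frac{o + \left(o + q\right)}{q + 121} = \frac{q + 2 o}{121 + q}$)
$W{\left(z \right)} = \frac{3}{2} - \frac{z^{2}}{4}$
$\frac{-16634 + E{\left(162,-43 - 67 \right)}}{W{\left(175 \right)} - 25246} = \frac{-16634 + \frac{\left(-43 - 67\right) + 2 \cdot 162}{121 - 110}}{\left(\frac{3}{2} - \frac{175^{2}}{4}\right) - 25246} = \frac{-16634 + \frac{-110 + 324}{121 - 110}}{\left(\frac{3}{2} - \frac{30625}{4}\right) - 25246} = \frac{-16634 + \frac{1}{11} \cdot 214}{\left(\frac{3}{2} - \frac{30625}{4}\right) - 25246} = \frac{-16634 + \frac{1}{11} \cdot 214}{- \frac{30619}{4} - 25246} = \frac{-16634 + \frac{214}{11}}{- \frac{131603}{4}} = \left(- \frac{182760}{11}\right) \left(- \frac{4}{131603}\right) = \frac{731040}{1447633}$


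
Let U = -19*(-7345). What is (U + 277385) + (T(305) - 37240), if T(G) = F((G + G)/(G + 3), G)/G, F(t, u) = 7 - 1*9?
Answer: 115808498/305 ≈ 3.7970e+5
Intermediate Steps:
U = 139555
F(t, u) = -2 (F(t, u) = 7 - 9 = -2)
T(G) = -2/G
(U + 277385) + (T(305) - 37240) = (139555 + 277385) + (-2/305 - 37240) = 416940 + (-2*1/305 - 37240) = 416940 + (-2/305 - 37240) = 416940 - 11358202/305 = 115808498/305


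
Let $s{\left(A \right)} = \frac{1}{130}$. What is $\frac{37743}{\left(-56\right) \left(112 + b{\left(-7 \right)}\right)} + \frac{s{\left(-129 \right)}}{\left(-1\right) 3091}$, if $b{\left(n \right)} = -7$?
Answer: $- \frac{505542519}{78758680} \approx -6.4189$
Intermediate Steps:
$s{\left(A \right)} = \frac{1}{130}$
$\frac{37743}{\left(-56\right) \left(112 + b{\left(-7 \right)}\right)} + \frac{s{\left(-129 \right)}}{\left(-1\right) 3091} = \frac{37743}{\left(-56\right) \left(112 - 7\right)} + \frac{1}{130 \left(\left(-1\right) 3091\right)} = \frac{37743}{\left(-56\right) 105} + \frac{1}{130 \left(-3091\right)} = \frac{37743}{-5880} + \frac{1}{130} \left(- \frac{1}{3091}\right) = 37743 \left(- \frac{1}{5880}\right) - \frac{1}{401830} = - \frac{12581}{1960} - \frac{1}{401830} = - \frac{505542519}{78758680}$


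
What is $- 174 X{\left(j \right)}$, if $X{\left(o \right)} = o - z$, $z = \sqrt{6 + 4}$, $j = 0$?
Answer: $174 \sqrt{10} \approx 550.24$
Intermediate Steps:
$z = \sqrt{10} \approx 3.1623$
$X{\left(o \right)} = o - \sqrt{10}$
$- 174 X{\left(j \right)} = - 174 \left(0 - \sqrt{10}\right) = - 174 \left(- \sqrt{10}\right) = 174 \sqrt{10}$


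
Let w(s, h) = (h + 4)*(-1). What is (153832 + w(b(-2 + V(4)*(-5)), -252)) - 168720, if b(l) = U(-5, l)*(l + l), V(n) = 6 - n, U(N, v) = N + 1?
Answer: -14640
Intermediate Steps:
U(N, v) = 1 + N
b(l) = -8*l (b(l) = (1 - 5)*(l + l) = -8*l)
w(s, h) = -4 - h (w(s, h) = (4 + h)*(-1) = -4 - h)
(153832 + w(b(-2 + V(4)*(-5)), -252)) - 168720 = (153832 + (-4 - 1*(-252))) - 168720 = (153832 + (-4 + 252)) - 168720 = (153832 + 248) - 168720 = 154080 - 168720 = -14640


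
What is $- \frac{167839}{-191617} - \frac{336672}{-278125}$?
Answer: $\frac{1249351691}{598803125} \approx 2.0864$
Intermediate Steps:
$- \frac{167839}{-191617} - \frac{336672}{-278125} = \left(-167839\right) \left(- \frac{1}{191617}\right) - - \frac{336672}{278125} = \frac{167839}{191617} + \frac{336672}{278125} = \frac{1249351691}{598803125}$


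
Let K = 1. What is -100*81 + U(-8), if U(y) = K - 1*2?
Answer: -8101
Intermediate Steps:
U(y) = -1 (U(y) = 1 - 1*2 = 1 - 2 = -1)
-100*81 + U(-8) = -100*81 - 1 = -8100 - 1 = -8101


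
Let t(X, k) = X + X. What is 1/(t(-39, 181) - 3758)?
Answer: -1/3836 ≈ -0.00026069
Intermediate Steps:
t(X, k) = 2*X
1/(t(-39, 181) - 3758) = 1/(2*(-39) - 3758) = 1/(-78 - 3758) = 1/(-3836) = -1/3836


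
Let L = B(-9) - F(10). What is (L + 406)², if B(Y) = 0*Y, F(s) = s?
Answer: 156816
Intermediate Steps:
B(Y) = 0
L = -10 (L = 0 - 1*10 = 0 - 10 = -10)
(L + 406)² = (-10 + 406)² = 396² = 156816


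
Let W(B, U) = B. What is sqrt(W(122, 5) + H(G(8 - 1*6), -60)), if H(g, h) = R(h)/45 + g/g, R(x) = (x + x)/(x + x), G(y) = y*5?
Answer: 4*sqrt(1730)/15 ≈ 11.092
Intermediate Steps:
G(y) = 5*y
R(x) = 1 (R(x) = (2*x)/((2*x)) = (2*x)*(1/(2*x)) = 1)
H(g, h) = 46/45 (H(g, h) = 1/45 + g/g = 1*(1/45) + 1 = 1/45 + 1 = 46/45)
sqrt(W(122, 5) + H(G(8 - 1*6), -60)) = sqrt(122 + 46/45) = sqrt(5536/45) = 4*sqrt(1730)/15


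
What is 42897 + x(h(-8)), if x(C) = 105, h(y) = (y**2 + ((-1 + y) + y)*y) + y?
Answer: 43002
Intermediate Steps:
h(y) = y + y**2 + y*(-1 + 2*y) (h(y) = (y**2 + (-1 + 2*y)*y) + y = (y**2 + y*(-1 + 2*y)) + y = y + y**2 + y*(-1 + 2*y))
42897 + x(h(-8)) = 42897 + 105 = 43002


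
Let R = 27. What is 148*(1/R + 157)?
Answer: 627520/27 ≈ 23241.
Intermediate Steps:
148*(1/R + 157) = 148*(1/27 + 157) = 148*(4240/27) = 627520/27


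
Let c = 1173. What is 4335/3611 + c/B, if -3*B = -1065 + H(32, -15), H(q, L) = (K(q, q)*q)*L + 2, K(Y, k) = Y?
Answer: 83900814/59303453 ≈ 1.4148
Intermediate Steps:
H(q, L) = 2 + L*q² (H(q, L) = (q*q)*L + 2 = q²*L + 2 = L*q² + 2 = 2 + L*q²)
B = 16423/3 (B = -(-1065 + (2 - 15*32²))/3 = -(-1065 + (2 - 15*1024))/3 = -(-1065 + (2 - 15360))/3 = -(-1065 - 15358)/3 = -⅓*(-16423) = 16423/3 ≈ 5474.3)
4335/3611 + c/B = 4335/3611 + 1173/(16423/3) = 4335*(1/3611) + 1173*(3/16423) = 4335/3611 + 3519/16423 = 83900814/59303453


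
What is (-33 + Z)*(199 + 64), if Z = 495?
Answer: 121506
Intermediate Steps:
(-33 + Z)*(199 + 64) = (-33 + 495)*(199 + 64) = 462*263 = 121506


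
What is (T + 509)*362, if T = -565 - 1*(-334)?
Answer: 100636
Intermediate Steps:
T = -231 (T = -565 + 334 = -231)
(T + 509)*362 = (-231 + 509)*362 = 278*362 = 100636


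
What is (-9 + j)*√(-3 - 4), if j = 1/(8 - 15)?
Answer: -64*I*√7/7 ≈ -24.19*I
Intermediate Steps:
j = -⅐ (j = 1/(-7) = -⅐ ≈ -0.14286)
(-9 + j)*√(-3 - 4) = (-9 - ⅐)*√(-3 - 4) = -64*I*√7/7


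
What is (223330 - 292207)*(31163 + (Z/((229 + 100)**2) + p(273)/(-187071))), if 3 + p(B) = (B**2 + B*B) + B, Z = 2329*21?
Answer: -2069605758148030008/964226291 ≈ -2.1464e+9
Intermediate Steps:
Z = 48909
p(B) = -3 + B + 2*B**2 (p(B) = -3 + ((B**2 + B*B) + B) = -3 + ((B**2 + B**2) + B) = -3 + (2*B**2 + B) = -3 + (B + 2*B**2) = -3 + B + 2*B**2)
(223330 - 292207)*(31163 + (Z/((229 + 100)**2) + p(273)/(-187071))) = (223330 - 292207)*(31163 + (48909/((229 + 100)**2) + (-3 + 273 + 2*273**2)/(-187071))) = -68877*(31163 + (48909/(329**2) + (-3 + 273 + 2*74529)*(-1/187071))) = -68877*(31163 + (48909/108241 + (-3 + 273 + 149058)*(-1/187071))) = -68877*(31163 + (48909*(1/108241) + 149328*(-1/187071))) = -68877*(31163 + (6987/15463 - 49776/62357)) = -68877*(31163 - 333997929/964226291) = -68877*30047849908504/964226291 = -2069605758148030008/964226291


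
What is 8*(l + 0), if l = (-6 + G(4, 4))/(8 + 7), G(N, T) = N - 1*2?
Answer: -32/15 ≈ -2.1333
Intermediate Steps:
G(N, T) = -2 + N (G(N, T) = N - 2 = -2 + N)
l = -4/15 (l = (-6 + (-2 + 4))/(8 + 7) = (-6 + 2)/15 = -4*1/15 = -4/15 ≈ -0.26667)
8*(l + 0) = 8*(-4/15 + 0) = 8*(-4/15) = -32/15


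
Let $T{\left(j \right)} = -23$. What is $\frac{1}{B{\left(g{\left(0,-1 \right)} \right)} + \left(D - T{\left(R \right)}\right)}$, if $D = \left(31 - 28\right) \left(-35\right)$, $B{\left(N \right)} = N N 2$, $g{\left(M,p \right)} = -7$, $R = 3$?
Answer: $\frac{1}{16} \approx 0.0625$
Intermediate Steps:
$B{\left(N \right)} = 2 N^{2}$ ($B{\left(N \right)} = N^{2} \cdot 2 = 2 N^{2}$)
$D = -105$ ($D = \left(31 - 28\right) \left(-35\right) = 3 \left(-35\right) = -105$)
$\frac{1}{B{\left(g{\left(0,-1 \right)} \right)} + \left(D - T{\left(R \right)}\right)} = \frac{1}{2 \left(-7\right)^{2} - 82} = \frac{1}{2 \cdot 49 + \left(-105 + 23\right)} = \frac{1}{98 - 82} = \frac{1}{16}$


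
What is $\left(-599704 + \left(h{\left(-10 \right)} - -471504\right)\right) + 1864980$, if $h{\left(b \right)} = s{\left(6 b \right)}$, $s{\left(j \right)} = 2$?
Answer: $1736782$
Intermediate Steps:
$h{\left(b \right)} = 2$
$\left(-599704 + \left(h{\left(-10 \right)} - -471504\right)\right) + 1864980 = \left(-599704 + \left(2 - -471504\right)\right) + 1864980 = \left(-599704 + \left(2 + 471504\right)\right) + 1864980 = \left(-599704 + 471506\right) + 1864980 = -128198 + 1864980 = 1736782$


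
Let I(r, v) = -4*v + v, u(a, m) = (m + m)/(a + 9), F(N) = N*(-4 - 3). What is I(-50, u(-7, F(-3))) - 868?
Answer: -931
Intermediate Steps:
F(N) = -7*N (F(N) = N*(-7) = -7*N)
u(a, m) = 2*m/(9 + a) (u(a, m) = (2*m)/(9 + a) = 2*m/(9 + a))
I(r, v) = -3*v
I(-50, u(-7, F(-3))) - 868 = -6*(-7*(-3))/(9 - 7) - 868 = -6*21/2 - 868 = -3*21 - 868 = -63 - 868 = -931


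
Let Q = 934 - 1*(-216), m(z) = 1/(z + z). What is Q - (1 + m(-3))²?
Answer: 41375/36 ≈ 1149.3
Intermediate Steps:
m(z) = 1/(2*z)
Q = 1150 (Q = 934 + 216 = 1150)
Q - (1 + m(-3))² = 1150 - (1 + (½)/(-3))² = 1150 - (1 + (½)*(-⅓))² = 1150 - (1 - ⅙)² = 1150 - (⅚)² = 1150 - 1*25/36 = 1150 - 25/36 = 41375/36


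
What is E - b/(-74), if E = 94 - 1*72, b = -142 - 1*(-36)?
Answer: 761/37 ≈ 20.568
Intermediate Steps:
b = -106 (b = -142 + 36 = -106)
E = 22 (E = 94 - 72 = 22)
E - b/(-74) = 22 - (-106)/(-74) = 22 - (-106)*(-1)/74 = 22 - 1*53/37 = 22 - 53/37 = 761/37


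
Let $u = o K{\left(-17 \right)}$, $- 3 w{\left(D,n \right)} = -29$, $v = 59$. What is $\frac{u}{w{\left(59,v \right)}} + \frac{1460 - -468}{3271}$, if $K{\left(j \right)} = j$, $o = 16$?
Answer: $- \frac{2613224}{94859} \approx -27.549$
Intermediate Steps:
$w{\left(D,n \right)} = \frac{29}{3}$ ($w{\left(D,n \right)} = \left(- \frac{1}{3}\right) \left(-29\right) = \frac{29}{3}$)
$u = -272$ ($u = 16 \left(-17\right) = -272$)
$\frac{u}{w{\left(59,v \right)}} + \frac{1460 - -468}{3271} = - \frac{272}{\frac{29}{3}} + \frac{1460 - -468}{3271} = \left(-272\right) \frac{3}{29} + \left(1460 + 468\right) \frac{1}{3271} = - \frac{816}{29} + 1928 \cdot \frac{1}{3271} = - \frac{816}{29} + \frac{1928}{3271} = - \frac{2613224}{94859}$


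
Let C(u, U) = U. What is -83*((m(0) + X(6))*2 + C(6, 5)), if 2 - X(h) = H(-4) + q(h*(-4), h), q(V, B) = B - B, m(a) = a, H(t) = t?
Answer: -1411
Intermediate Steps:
q(V, B) = 0
X(h) = 6 (X(h) = 2 - (-4 + 0) = 2 - 1*(-4) = 2 + 4 = 6)
-83*((m(0) + X(6))*2 + C(6, 5)) = -83*((0 + 6)*2 + 5) = -83*(6*2 + 5) = -83*(12 + 5) = -83*17 = -1411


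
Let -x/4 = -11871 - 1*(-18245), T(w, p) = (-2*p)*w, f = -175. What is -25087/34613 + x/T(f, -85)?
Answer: 68077399/514868375 ≈ 0.13222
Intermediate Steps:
T(w, p) = -2*p*w
x = -25496 (x = -4*(-11871 - 1*(-18245)) = -4*(-11871 + 18245) = -4*6374 = -25496)
-25087/34613 + x/T(f, -85) = -25087/34613 - 25496/((-2*(-85)*(-175))) = -25087*1/34613 - 25496/(-29750) = -25087/34613 - 25496*(-1/29750) = -25087/34613 + 12748/14875 = 68077399/514868375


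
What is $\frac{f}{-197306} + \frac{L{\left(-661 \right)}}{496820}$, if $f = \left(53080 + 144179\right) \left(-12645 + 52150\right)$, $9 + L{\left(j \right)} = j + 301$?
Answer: $- \frac{41186996073381}{1042825180} \approx -39496.0$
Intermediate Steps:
$L{\left(j \right)} = 292 + j$ ($L{\left(j \right)} = -9 + \left(j + 301\right) = -9 + \left(301 + j\right) = 292 + j$)
$f = 7792716795$ ($f = 197259 \cdot 39505 = 7792716795$)
$\frac{f}{-197306} + \frac{L{\left(-661 \right)}}{496820} = \frac{7792716795}{-197306} + \frac{292 - 661}{496820} = 7792716795 \left(- \frac{1}{197306}\right) - \frac{369}{496820} = - \frac{165802485}{4198} - \frac{369}{496820} = - \frac{41186996073381}{1042825180}$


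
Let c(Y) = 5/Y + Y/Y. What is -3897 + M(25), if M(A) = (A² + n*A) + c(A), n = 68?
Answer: -7854/5 ≈ -1570.8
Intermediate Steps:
c(Y) = 1 + 5/Y (c(Y) = 5/Y + 1 = 1 + 5/Y)
M(A) = A² + 68*A + (5 + A)/A (M(A) = (A² + 68*A) + (5 + A)/A = A² + 68*A + (5 + A)/A)
-3897 + M(25) = -3897 + (5 + 25 + 25²*(68 + 25))/25 = -3897 + (5 + 25 + 625*93)/25 = -3897 + (5 + 25 + 58125)/25 = -3897 + (1/25)*58155 = -3897 + 11631/5 = -7854/5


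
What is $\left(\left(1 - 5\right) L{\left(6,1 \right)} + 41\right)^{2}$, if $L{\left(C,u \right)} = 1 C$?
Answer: $289$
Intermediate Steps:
$L{\left(C,u \right)} = C$
$\left(\left(1 - 5\right) L{\left(6,1 \right)} + 41\right)^{2} = \left(\left(1 - 5\right) 6 + 41\right)^{2} = \left(\left(-4\right) 6 + 41\right)^{2} = \left(-24 + 41\right)^{2} = 17^{2} = 289$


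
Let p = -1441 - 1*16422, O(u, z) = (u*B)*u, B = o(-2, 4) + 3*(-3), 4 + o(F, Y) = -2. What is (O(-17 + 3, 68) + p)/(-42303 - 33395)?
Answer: 20803/75698 ≈ 0.27482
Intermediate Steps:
o(F, Y) = -6 (o(F, Y) = -4 - 2 = -6)
B = -15 (B = -6 + 3*(-3) = -6 - 9 = -15)
O(u, z) = -15*u² (O(u, z) = (u*(-15))*u = (-15*u)*u = -15*u²)
p = -17863 (p = -1441 - 16422 = -17863)
(O(-17 + 3, 68) + p)/(-42303 - 33395) = (-15*(-17 + 3)² - 17863)/(-42303 - 33395) = (-15*(-14)² - 17863)/(-75698) = (-15*196 - 17863)*(-1/75698) = (-2940 - 17863)*(-1/75698) = -20803*(-1/75698) = 20803/75698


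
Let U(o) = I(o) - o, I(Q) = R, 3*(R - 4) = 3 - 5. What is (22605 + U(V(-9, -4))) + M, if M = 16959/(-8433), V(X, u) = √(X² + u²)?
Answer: 21182124/937 - √97 ≈ 22596.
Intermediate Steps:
R = 10/3 (R = 4 + (3 - 5)/3 = 4 + (⅓)*(-2) = 4 - ⅔ = 10/3 ≈ 3.3333)
I(Q) = 10/3
M = -5653/2811 (M = 16959*(-1/8433) = -5653/2811 ≈ -2.0110)
U(o) = 10/3 - o
(22605 + U(V(-9, -4))) + M = (22605 + (10/3 - √((-9)² + (-4)²))) - 5653/2811 = (22605 + (10/3 - √(81 + 16))) - 5653/2811 = (22605 + (10/3 - √97)) - 5653/2811 = (67825/3 - √97) - 5653/2811 = 21182124/937 - √97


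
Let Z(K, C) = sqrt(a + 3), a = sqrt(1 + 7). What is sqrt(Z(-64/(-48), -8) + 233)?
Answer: sqrt(233 + sqrt(3 + 2*sqrt(2))) ≈ 15.343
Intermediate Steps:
a = 2*sqrt(2) (a = sqrt(8) = 2*sqrt(2) ≈ 2.8284)
Z(K, C) = sqrt(3 + 2*sqrt(2)) (Z(K, C) = sqrt(2*sqrt(2) + 3) = sqrt(3 + 2*sqrt(2)))
sqrt(Z(-64/(-48), -8) + 233) = sqrt(sqrt(3 + 2*sqrt(2)) + 233) = sqrt(233 + sqrt(3 + 2*sqrt(2)))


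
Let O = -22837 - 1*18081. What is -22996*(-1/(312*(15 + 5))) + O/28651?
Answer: 100882519/44695560 ≈ 2.2571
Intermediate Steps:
O = -40918 (O = -22837 - 18081 = -40918)
-22996*(-1/(312*(15 + 5))) + O/28651 = -22996*(-1/(312*(15 + 5))) - 40918/28651 = -22996/((-2080*3)) - 40918*1/28651 = -22996/((-104*60)) - 40918/28651 = -22996/(-6240) - 40918/28651 = -22996*(-1/6240) - 40918/28651 = 5749/1560 - 40918/28651 = 100882519/44695560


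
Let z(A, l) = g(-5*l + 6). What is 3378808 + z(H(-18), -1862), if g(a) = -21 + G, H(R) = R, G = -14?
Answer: 3378773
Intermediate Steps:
g(a) = -35 (g(a) = -21 - 14 = -35)
z(A, l) = -35
3378808 + z(H(-18), -1862) = 3378808 - 35 = 3378773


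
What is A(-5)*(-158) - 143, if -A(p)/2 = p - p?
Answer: -143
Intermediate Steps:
A(p) = 0 (A(p) = -2*(p - p) = -2*0 = 0)
A(-5)*(-158) - 143 = 0*(-158) - 143 = 0 - 143 = -143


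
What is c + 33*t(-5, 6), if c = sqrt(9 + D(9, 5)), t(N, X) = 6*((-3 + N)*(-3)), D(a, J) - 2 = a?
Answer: 4752 + 2*sqrt(5) ≈ 4756.5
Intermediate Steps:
D(a, J) = 2 + a
t(N, X) = 54 - 18*N (t(N, X) = 6*(9 - 3*N) = 54 - 18*N)
c = 2*sqrt(5) (c = sqrt(9 + (2 + 9)) = sqrt(9 + 11) = sqrt(20) = 2*sqrt(5) ≈ 4.4721)
c + 33*t(-5, 6) = 2*sqrt(5) + 33*(54 - 18*(-5)) = 2*sqrt(5) + 33*(54 + 90) = 2*sqrt(5) + 33*144 = 2*sqrt(5) + 4752 = 4752 + 2*sqrt(5)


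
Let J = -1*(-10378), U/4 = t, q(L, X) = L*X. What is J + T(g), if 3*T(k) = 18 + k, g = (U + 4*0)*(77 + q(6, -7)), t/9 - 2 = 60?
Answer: 36424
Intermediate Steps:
t = 558 (t = 18 + 9*60 = 18 + 540 = 558)
U = 2232 (U = 4*558 = 2232)
g = 78120 (g = (2232 + 4*0)*(77 + 6*(-7)) = (2232 + 0)*(77 - 42) = 2232*35 = 78120)
T(k) = 6 + k/3 (T(k) = (18 + k)/3 = 6 + k/3)
J = 10378
J + T(g) = 10378 + (6 + (1/3)*78120) = 10378 + (6 + 26040) = 10378 + 26046 = 36424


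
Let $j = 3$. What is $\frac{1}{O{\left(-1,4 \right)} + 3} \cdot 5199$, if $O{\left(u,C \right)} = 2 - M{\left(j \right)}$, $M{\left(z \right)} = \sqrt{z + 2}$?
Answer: $\frac{5199}{4} + \frac{5199 \sqrt{5}}{20} \approx 1881.0$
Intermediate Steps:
$M{\left(z \right)} = \sqrt{2 + z}$
$O{\left(u,C \right)} = 2 - \sqrt{5}$ ($O{\left(u,C \right)} = 2 - \sqrt{2 + 3} = 2 - \sqrt{5}$)
$\frac{1}{O{\left(-1,4 \right)} + 3} \cdot 5199 = \frac{1}{\left(2 - \sqrt{5}\right) + 3} \cdot 5199 = \frac{1}{5 - \sqrt{5}} \cdot 5199 = \frac{5199}{5 - \sqrt{5}}$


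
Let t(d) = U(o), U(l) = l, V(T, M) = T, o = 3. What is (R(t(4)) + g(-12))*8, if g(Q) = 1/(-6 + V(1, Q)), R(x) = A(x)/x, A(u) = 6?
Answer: 72/5 ≈ 14.400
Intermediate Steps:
t(d) = 3
R(x) = 6/x
g(Q) = -1/5 (g(Q) = 1/(-6 + 1) = 1/(-5) = -1/5)
(R(t(4)) + g(-12))*8 = (6/3 - 1/5)*8 = (6*(1/3) - 1/5)*8 = (2 - 1/5)*8 = (9/5)*8 = 72/5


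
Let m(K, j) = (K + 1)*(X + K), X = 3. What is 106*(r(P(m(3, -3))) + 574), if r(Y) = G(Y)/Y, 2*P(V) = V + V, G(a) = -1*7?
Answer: 729757/12 ≈ 60813.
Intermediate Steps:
m(K, j) = (1 + K)*(3 + K) (m(K, j) = (K + 1)*(3 + K) = (1 + K)*(3 + K))
G(a) = -7
P(V) = V (P(V) = (V + V)/2 = (2*V)/2 = V)
r(Y) = -7/Y
106*(r(P(m(3, -3))) + 574) = 106*(-7/(3 + 3**2 + 4*3) + 574) = 106*(-7/(3 + 9 + 12) + 574) = 106*(-7/24 + 574) = 106*(13769/24) = 729757/12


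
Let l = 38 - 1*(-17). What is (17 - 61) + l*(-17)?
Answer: -979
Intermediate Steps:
l = 55 (l = 38 + 17 = 55)
(17 - 61) + l*(-17) = (17 - 61) + 55*(-17) = -44 - 935 = -979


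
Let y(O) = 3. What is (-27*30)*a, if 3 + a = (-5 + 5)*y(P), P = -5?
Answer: 2430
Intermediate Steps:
a = -3 (a = -3 + (-5 + 5)*3 = -3 + 0*3 = -3 + 0 = -3)
(-27*30)*a = -27*30*(-3) = -810*(-3) = 2430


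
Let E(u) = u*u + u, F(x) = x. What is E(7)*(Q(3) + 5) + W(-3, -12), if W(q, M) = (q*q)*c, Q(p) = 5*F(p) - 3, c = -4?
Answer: 916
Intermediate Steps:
Q(p) = -3 + 5*p (Q(p) = 5*p - 3 = -3 + 5*p)
W(q, M) = -4*q**2 (W(q, M) = (q*q)*(-4) = q**2*(-4) = -4*q**2)
E(u) = u + u**2 (E(u) = u**2 + u = u + u**2)
E(7)*(Q(3) + 5) + W(-3, -12) = (7*(1 + 7))*((-3 + 5*3) + 5) - 4*(-3)**2 = (7*8)*((-3 + 15) + 5) - 4*9 = 56*(12 + 5) - 36 = 56*17 - 36 = 952 - 36 = 916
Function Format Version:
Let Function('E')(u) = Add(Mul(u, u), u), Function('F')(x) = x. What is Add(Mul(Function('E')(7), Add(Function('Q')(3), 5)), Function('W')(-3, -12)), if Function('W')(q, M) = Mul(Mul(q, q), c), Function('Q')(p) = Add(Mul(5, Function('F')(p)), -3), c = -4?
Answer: 916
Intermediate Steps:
Function('Q')(p) = Add(-3, Mul(5, p)) (Function('Q')(p) = Add(Mul(5, p), -3) = Add(-3, Mul(5, p)))
Function('W')(q, M) = Mul(-4, Pow(q, 2)) (Function('W')(q, M) = Mul(Mul(q, q), -4) = Mul(Pow(q, 2), -4) = Mul(-4, Pow(q, 2)))
Function('E')(u) = Add(u, Pow(u, 2)) (Function('E')(u) = Add(Pow(u, 2), u) = Add(u, Pow(u, 2)))
Add(Mul(Function('E')(7), Add(Function('Q')(3), 5)), Function('W')(-3, -12)) = Add(Mul(Mul(7, Add(1, 7)), Add(Add(-3, Mul(5, 3)), 5)), Mul(-4, Pow(-3, 2))) = Add(Mul(Mul(7, 8), Add(Add(-3, 15), 5)), Mul(-4, 9)) = Add(Mul(56, Add(12, 5)), -36) = Add(Mul(56, 17), -36) = Add(952, -36) = 916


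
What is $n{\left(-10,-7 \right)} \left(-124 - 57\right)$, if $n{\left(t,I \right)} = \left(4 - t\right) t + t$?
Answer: $27150$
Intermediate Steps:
$n{\left(t,I \right)} = t + t \left(4 - t\right)$ ($n{\left(t,I \right)} = t \left(4 - t\right) + t = t + t \left(4 - t\right)$)
$n{\left(-10,-7 \right)} \left(-124 - 57\right) = - 10 \left(5 - -10\right) \left(-124 - 57\right) = - 10 \left(5 + 10\right) \left(-181\right) = \left(-10\right) 15 \left(-181\right) = \left(-150\right) \left(-181\right) = 27150$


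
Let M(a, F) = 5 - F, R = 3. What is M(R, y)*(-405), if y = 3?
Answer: -810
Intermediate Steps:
M(R, y)*(-405) = (5 - 1*3)*(-405) = (5 - 3)*(-405) = 2*(-405) = -810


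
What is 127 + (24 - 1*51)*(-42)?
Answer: 1261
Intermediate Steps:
127 + (24 - 1*51)*(-42) = 127 + (24 - 51)*(-42) = 127 - 27*(-42) = 127 + 1134 = 1261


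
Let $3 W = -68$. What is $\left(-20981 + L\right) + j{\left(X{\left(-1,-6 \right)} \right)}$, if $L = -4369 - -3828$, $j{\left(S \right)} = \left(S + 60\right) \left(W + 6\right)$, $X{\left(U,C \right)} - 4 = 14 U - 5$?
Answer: $-22272$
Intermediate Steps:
$W = - \frac{68}{3}$ ($W = \frac{1}{3} \left(-68\right) = - \frac{68}{3} \approx -22.667$)
$X{\left(U,C \right)} = -1 + 14 U$ ($X{\left(U,C \right)} = 4 + \left(14 U - 5\right) = 4 + \left(-5 + 14 U\right) = -1 + 14 U$)
$j{\left(S \right)} = -1000 - \frac{50 S}{3}$ ($j{\left(S \right)} = \left(S + 60\right) \left(- \frac{68}{3} + 6\right) = \left(60 + S\right) \left(- \frac{50}{3}\right) = -1000 - \frac{50 S}{3}$)
$L = -541$ ($L = -4369 + 3828 = -541$)
$\left(-20981 + L\right) + j{\left(X{\left(-1,-6 \right)} \right)} = \left(-20981 - 541\right) - \left(1000 + \frac{50 \left(-1 + 14 \left(-1\right)\right)}{3}\right) = -21522 - \left(1000 + \frac{50 \left(-1 - 14\right)}{3}\right) = -21522 - 750 = -22272$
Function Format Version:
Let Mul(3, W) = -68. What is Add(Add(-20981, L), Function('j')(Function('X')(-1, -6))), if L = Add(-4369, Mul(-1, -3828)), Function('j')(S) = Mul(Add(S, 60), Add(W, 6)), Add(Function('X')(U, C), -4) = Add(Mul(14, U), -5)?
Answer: -22272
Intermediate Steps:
W = Rational(-68, 3) (W = Mul(Rational(1, 3), -68) = Rational(-68, 3) ≈ -22.667)
Function('X')(U, C) = Add(-1, Mul(14, U)) (Function('X')(U, C) = Add(4, Add(Mul(14, U), -5)) = Add(4, Add(-5, Mul(14, U))) = Add(-1, Mul(14, U)))
Function('j')(S) = Add(-1000, Mul(Rational(-50, 3), S)) (Function('j')(S) = Mul(Add(S, 60), Add(Rational(-68, 3), 6)) = Mul(Add(60, S), Rational(-50, 3)) = Add(-1000, Mul(Rational(-50, 3), S)))
L = -541 (L = Add(-4369, 3828) = -541)
Add(Add(-20981, L), Function('j')(Function('X')(-1, -6))) = Add(Add(-20981, -541), Add(-1000, Mul(Rational(-50, 3), Add(-1, Mul(14, -1))))) = Add(-21522, Add(-1000, Mul(Rational(-50, 3), Add(-1, -14)))) = Add(-21522, Add(-1000, Mul(Rational(-50, 3), -15))) = Add(-21522, Add(-1000, 250)) = Add(-21522, -750) = -22272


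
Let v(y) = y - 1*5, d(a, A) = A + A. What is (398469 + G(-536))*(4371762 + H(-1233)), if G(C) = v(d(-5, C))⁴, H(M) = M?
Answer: 5880265672415276790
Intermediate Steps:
d(a, A) = 2*A
v(y) = -5 + y (v(y) = y - 5 = -5 + y)
G(C) = (-5 + 2*C)⁴
(398469 + G(-536))*(4371762 + H(-1233)) = (398469 + (-5 + 2*(-536))⁴)*(4371762 - 1233) = (398469 + (-5 - 1072)⁴)*4370529 = (398469 + (-1077)⁴)*4370529 = (398469 + 1345435285041)*4370529 = 1345435683510*4370529 = 5880265672415276790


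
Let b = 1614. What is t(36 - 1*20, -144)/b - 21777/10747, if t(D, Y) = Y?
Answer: -6115941/2890943 ≈ -2.1156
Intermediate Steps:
t(36 - 1*20, -144)/b - 21777/10747 = -144/1614 - 21777/10747 = -144*1/1614 - 21777*1/10747 = -24/269 - 21777/10747 = -6115941/2890943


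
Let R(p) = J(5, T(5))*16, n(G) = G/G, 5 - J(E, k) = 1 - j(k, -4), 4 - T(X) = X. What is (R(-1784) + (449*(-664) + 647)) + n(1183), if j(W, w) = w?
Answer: -297488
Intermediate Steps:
T(X) = 4 - X
J(E, k) = 0 (J(E, k) = 5 - (1 - 1*(-4)) = 5 - (1 + 4) = 5 - 1*5 = 5 - 5 = 0)
n(G) = 1
R(p) = 0 (R(p) = 0*16 = 0)
(R(-1784) + (449*(-664) + 647)) + n(1183) = (0 + (449*(-664) + 647)) + 1 = (0 + (-298136 + 647)) + 1 = (0 - 297489) + 1 = -297489 + 1 = -297488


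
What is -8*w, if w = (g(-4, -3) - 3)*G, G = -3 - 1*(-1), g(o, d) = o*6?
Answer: -432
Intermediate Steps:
g(o, d) = 6*o
G = -2 (G = -3 + 1 = -2)
w = 54 (w = (6*(-4) - 3)*(-2) = (-24 - 3)*(-2) = -27*(-2) = 54)
-8*w = -8*54 = -432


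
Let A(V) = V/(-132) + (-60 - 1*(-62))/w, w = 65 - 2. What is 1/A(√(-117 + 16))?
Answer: 243936/52285 + 58212*I*√101/52285 ≈ 4.6655 + 11.189*I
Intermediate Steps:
w = 63
A(V) = 2/63 - V/132 (A(V) = V/(-132) + (-60 - 1*(-62))/63 = V*(-1/132) + (-60 + 62)*(1/63) = -V/132 + 2*(1/63) = -V/132 + 2/63 = 2/63 - V/132)
1/A(√(-117 + 16)) = 1/(2/63 - √(-117 + 16)/132) = 1/(2/63 - I*√101/132)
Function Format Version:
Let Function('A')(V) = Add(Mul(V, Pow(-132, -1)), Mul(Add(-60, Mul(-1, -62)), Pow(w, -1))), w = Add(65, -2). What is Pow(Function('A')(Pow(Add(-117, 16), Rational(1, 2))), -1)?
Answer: Add(Rational(243936, 52285), Mul(Rational(58212, 52285), I, Pow(101, Rational(1, 2)))) ≈ Add(4.6655, Mul(11.189, I))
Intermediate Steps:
w = 63
Function('A')(V) = Add(Rational(2, 63), Mul(Rational(-1, 132), V)) (Function('A')(V) = Add(Mul(V, Pow(-132, -1)), Mul(Add(-60, Mul(-1, -62)), Pow(63, -1))) = Add(Mul(V, Rational(-1, 132)), Mul(Add(-60, 62), Rational(1, 63))) = Add(Mul(Rational(-1, 132), V), Mul(2, Rational(1, 63))) = Add(Mul(Rational(-1, 132), V), Rational(2, 63)) = Add(Rational(2, 63), Mul(Rational(-1, 132), V)))
Pow(Function('A')(Pow(Add(-117, 16), Rational(1, 2))), -1) = Pow(Add(Rational(2, 63), Mul(Rational(-1, 132), Pow(Add(-117, 16), Rational(1, 2)))), -1) = Pow(Add(Rational(2, 63), Mul(Rational(-1, 132), Pow(-101, Rational(1, 2)))), -1) = Pow(Add(Rational(2, 63), Mul(Rational(-1, 132), Mul(I, Pow(101, Rational(1, 2))))), -1) = Pow(Add(Rational(2, 63), Mul(Rational(-1, 132), I, Pow(101, Rational(1, 2)))), -1)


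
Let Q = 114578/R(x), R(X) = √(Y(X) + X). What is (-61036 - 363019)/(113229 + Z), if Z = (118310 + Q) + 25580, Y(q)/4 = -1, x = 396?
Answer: -10685194559410/6475515626257 + 170055808265*√2/6475515626257 ≈ -1.6130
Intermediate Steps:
Y(q) = -4 (Y(q) = 4*(-1) = -4)
R(X) = √(-4 + X)
Q = 57289*√2/14 (Q = 114578/(√(-4 + 396)) = 114578/(√392) = 114578/((14*√2)) = 114578*(√2/28) = 57289*√2/14 ≈ 5787.1)
Z = 143890 + 57289*√2/14 (Z = (118310 + 57289*√2/14) + 25580 = 143890 + 57289*√2/14 ≈ 1.4968e+5)
(-61036 - 363019)/(113229 + Z) = (-61036 - 363019)/(113229 + (143890 + 57289*√2/14)) = -424055/(257119 + 57289*√2/14)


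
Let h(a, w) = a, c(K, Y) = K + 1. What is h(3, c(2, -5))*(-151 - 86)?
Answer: -711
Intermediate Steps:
c(K, Y) = 1 + K
h(3, c(2, -5))*(-151 - 86) = 3*(-151 - 86) = 3*(-237) = -711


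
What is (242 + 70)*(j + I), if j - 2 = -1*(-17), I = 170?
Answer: 58968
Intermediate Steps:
j = 19 (j = 2 - 1*(-17) = 2 + 17 = 19)
(242 + 70)*(j + I) = (242 + 70)*(19 + 170) = 312*189 = 58968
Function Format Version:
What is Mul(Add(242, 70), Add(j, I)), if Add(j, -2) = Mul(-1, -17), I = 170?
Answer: 58968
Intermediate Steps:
j = 19 (j = Add(2, Mul(-1, -17)) = Add(2, 17) = 19)
Mul(Add(242, 70), Add(j, I)) = Mul(Add(242, 70), Add(19, 170)) = Mul(312, 189) = 58968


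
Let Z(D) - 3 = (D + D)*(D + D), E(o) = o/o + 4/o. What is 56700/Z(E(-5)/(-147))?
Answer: 30630757500/1620679 ≈ 18900.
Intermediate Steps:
E(o) = 1 + 4/o
Z(D) = 3 + 4*D**2 (Z(D) = 3 + (D + D)*(D + D) = 3 + (2*D)*(2*D) = 3 + 4*D**2)
56700/Z(E(-5)/(-147)) = 56700/(3 + 4*(((4 - 5)/(-5))/(-147))**2) = 56700/(3 + 4*(-1/5*(-1)*(-1/147))**2) = 56700/(3 + 4*((1/5)*(-1/147))**2) = 56700/(3 + 4*(-1/735)**2) = 56700/(3 + 4*(1/540225)) = 56700/(3 + 4/540225) = 56700/(1620679/540225) = 56700*(540225/1620679) = 30630757500/1620679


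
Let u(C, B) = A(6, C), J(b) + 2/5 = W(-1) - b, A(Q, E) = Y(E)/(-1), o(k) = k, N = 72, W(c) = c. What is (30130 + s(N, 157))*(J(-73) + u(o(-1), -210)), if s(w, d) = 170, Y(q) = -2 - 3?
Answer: 2320980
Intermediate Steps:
Y(q) = -5
A(Q, E) = 5 (A(Q, E) = -5/(-1) = -5*(-1) = 5)
J(b) = -7/5 - b (J(b) = -⅖ + (-1 - b) = -7/5 - b)
u(C, B) = 5
(30130 + s(N, 157))*(J(-73) + u(o(-1), -210)) = (30130 + 170)*((-7/5 - 1*(-73)) + 5) = 30300*((-7/5 + 73) + 5) = 30300*(358/5 + 5) = 30300*(383/5) = 2320980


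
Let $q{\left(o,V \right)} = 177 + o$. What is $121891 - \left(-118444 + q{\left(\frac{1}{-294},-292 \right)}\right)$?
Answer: $\frac{70606453}{294} \approx 2.4016 \cdot 10^{5}$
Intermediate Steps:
$121891 - \left(-118444 + q{\left(\frac{1}{-294},-292 \right)}\right) = 121891 + \left(118444 - \left(177 + \frac{1}{-294}\right)\right) = 121891 + \left(118444 - \left(177 - \frac{1}{294}\right)\right) = 121891 + \left(118444 - \frac{52037}{294}\right) = 121891 + \frac{34770499}{294} = \frac{70606453}{294}$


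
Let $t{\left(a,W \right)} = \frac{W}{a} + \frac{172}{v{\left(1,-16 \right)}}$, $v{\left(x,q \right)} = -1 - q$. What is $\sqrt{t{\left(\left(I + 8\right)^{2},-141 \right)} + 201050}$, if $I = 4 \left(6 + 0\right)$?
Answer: $\frac{\sqrt{46324530195}}{480} \approx 448.4$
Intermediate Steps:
$I = 24$ ($I = 4 \cdot 6 = 24$)
$t{\left(a,W \right)} = \frac{172}{15} + \frac{W}{a}$ ($t{\left(a,W \right)} = \frac{W}{a} + \frac{172}{-1 - -16} = \frac{W}{a} + \frac{172}{-1 + 16} = \frac{W}{a} + \frac{172}{15} = \frac{172}{15} + \frac{W}{a}$)
$\sqrt{t{\left(\left(I + 8\right)^{2},-141 \right)} + 201050} = \sqrt{\left(\frac{172}{15} - \frac{141}{\left(24 + 8\right)^{2}}\right) + 201050} = \sqrt{\left(\frac{172}{15} - \frac{141}{32^{2}}\right) + 201050} = \sqrt{\left(\frac{172}{15} - \frac{141}{1024}\right) + 201050} = \sqrt{\frac{174013}{15360} + 201050} = \sqrt{\frac{3088302013}{15360}} = \frac{\sqrt{46324530195}}{480}$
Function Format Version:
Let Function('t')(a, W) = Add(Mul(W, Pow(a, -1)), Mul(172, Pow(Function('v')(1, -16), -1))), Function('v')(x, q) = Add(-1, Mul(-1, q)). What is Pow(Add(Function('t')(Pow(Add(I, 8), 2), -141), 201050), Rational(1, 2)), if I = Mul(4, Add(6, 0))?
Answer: Mul(Rational(1, 480), Pow(46324530195, Rational(1, 2))) ≈ 448.40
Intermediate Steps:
I = 24 (I = Mul(4, 6) = 24)
Function('t')(a, W) = Add(Rational(172, 15), Mul(W, Pow(a, -1))) (Function('t')(a, W) = Add(Mul(W, Pow(a, -1)), Mul(172, Pow(Add(-1, Mul(-1, -16)), -1))) = Add(Mul(W, Pow(a, -1)), Mul(172, Pow(Add(-1, 16), -1))) = Add(Mul(W, Pow(a, -1)), Mul(172, Pow(15, -1))) = Add(Mul(W, Pow(a, -1)), Mul(172, Rational(1, 15))) = Add(Mul(W, Pow(a, -1)), Rational(172, 15)) = Add(Rational(172, 15), Mul(W, Pow(a, -1))))
Pow(Add(Function('t')(Pow(Add(I, 8), 2), -141), 201050), Rational(1, 2)) = Pow(Add(Add(Rational(172, 15), Mul(-141, Pow(Pow(Add(24, 8), 2), -1))), 201050), Rational(1, 2)) = Pow(Add(Add(Rational(172, 15), Mul(-141, Pow(Pow(32, 2), -1))), 201050), Rational(1, 2)) = Pow(Add(Add(Rational(172, 15), Mul(-141, Pow(1024, -1))), 201050), Rational(1, 2)) = Pow(Add(Add(Rational(172, 15), Mul(-141, Rational(1, 1024))), 201050), Rational(1, 2)) = Pow(Add(Add(Rational(172, 15), Rational(-141, 1024)), 201050), Rational(1, 2)) = Pow(Add(Rational(174013, 15360), 201050), Rational(1, 2)) = Pow(Rational(3088302013, 15360), Rational(1, 2)) = Mul(Rational(1, 480), Pow(46324530195, Rational(1, 2)))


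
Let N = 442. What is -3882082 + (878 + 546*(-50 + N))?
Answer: -3667172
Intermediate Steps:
-3882082 + (878 + 546*(-50 + N)) = -3882082 + (878 + 546*(-50 + 442)) = -3882082 + (878 + 546*392) = -3882082 + (878 + 214032) = -3882082 + 214910 = -3667172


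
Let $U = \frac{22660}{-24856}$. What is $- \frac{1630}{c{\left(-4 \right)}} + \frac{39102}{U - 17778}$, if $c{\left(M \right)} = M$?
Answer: $\frac{89553738299}{220956314} \approx 405.3$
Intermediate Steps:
$U = - \frac{5665}{6214}$ ($U = 22660 \left(- \frac{1}{24856}\right) = - \frac{5665}{6214} \approx -0.91165$)
$- \frac{1630}{c{\left(-4 \right)}} + \frac{39102}{U - 17778} = - \frac{1630}{-4} + \frac{39102}{- \frac{5665}{6214} - 17778} = \left(-1630\right) \left(- \frac{1}{4}\right) + \frac{39102}{- \frac{5665}{6214} - 17778} = \frac{815}{2} + \frac{39102}{- \frac{110478157}{6214}} = \frac{815}{2} + 39102 \left(- \frac{6214}{110478157}\right) = \frac{815}{2} - \frac{242979828}{110478157} = \frac{89553738299}{220956314}$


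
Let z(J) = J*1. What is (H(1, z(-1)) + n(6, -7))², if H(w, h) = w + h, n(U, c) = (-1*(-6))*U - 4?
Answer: 1024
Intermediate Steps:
z(J) = J
n(U, c) = -4 + 6*U (n(U, c) = 6*U - 4 = -4 + 6*U)
H(w, h) = h + w
(H(1, z(-1)) + n(6, -7))² = ((-1 + 1) + (-4 + 6*6))² = (0 + (-4 + 36))² = (0 + 32)² = 32² = 1024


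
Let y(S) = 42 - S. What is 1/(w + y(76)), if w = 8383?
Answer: 1/8349 ≈ 0.00011977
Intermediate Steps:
1/(w + y(76)) = 1/(8383 + (42 - 1*76)) = 1/(8383 + (42 - 76)) = 1/(8383 - 34) = 1/8349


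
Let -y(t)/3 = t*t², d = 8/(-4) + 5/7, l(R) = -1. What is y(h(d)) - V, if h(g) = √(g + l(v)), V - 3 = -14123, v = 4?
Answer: 14120 + 192*I*√7/49 ≈ 14120.0 + 10.367*I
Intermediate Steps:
V = -14120 (V = 3 - 14123 = -14120)
d = -9/7 (d = 8*(-¼) + 5*(⅐) = -2 + 5/7 = -9/7 ≈ -1.2857)
h(g) = √(-1 + g) (h(g) = √(g - 1) = √(-1 + g))
y(t) = -3*t³ (y(t) = -3*t*t² = -3*t³)
y(h(d)) - V = -3*(-1 - 9/7)^(3/2) - 1*(-14120) = -3*(-64*I*√7/49) + 14120 = -(-192)*I*√7/49 + 14120 = 192*I*√7/49 + 14120 = 14120 + 192*I*√7/49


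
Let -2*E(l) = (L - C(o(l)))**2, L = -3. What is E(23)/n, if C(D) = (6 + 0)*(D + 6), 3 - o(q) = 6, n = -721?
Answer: 63/206 ≈ 0.30583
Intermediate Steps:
o(q) = -3 (o(q) = 3 - 1*6 = 3 - 6 = -3)
C(D) = 36 + 6*D (C(D) = 6*(6 + D) = 36 + 6*D)
E(l) = -441/2 (E(l) = -(-3 - (36 + 6*(-3)))**2/2 = -(-3 - (36 - 18))**2/2 = -(-3 - 1*18)**2/2 = -(-3 - 18)**2/2 = -1/2*(-21)**2 = -1/2*441 = -441/2)
E(23)/n = -441/2/(-721) = -441/2*(-1/721) = 63/206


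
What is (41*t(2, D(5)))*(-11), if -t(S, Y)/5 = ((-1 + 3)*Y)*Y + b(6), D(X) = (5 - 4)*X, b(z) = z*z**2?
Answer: 599830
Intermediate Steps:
b(z) = z**3
D(X) = X (D(X) = 1*X = X)
t(S, Y) = -1080 - 10*Y**2 (t(S, Y) = -5*(((-1 + 3)*Y)*Y + 6**3) = -5*((2*Y)*Y + 216) = -5*(2*Y**2 + 216) = -5*(216 + 2*Y**2) = -1080 - 10*Y**2)
(41*t(2, D(5)))*(-11) = (41*(-1080 - 10*5**2))*(-11) = (41*(-1080 - 10*25))*(-11) = (41*(-1080 - 250))*(-11) = (41*(-1330))*(-11) = -54530*(-11) = 599830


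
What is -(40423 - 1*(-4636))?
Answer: -45059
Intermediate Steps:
-(40423 - 1*(-4636)) = -(40423 + 4636) = -1*45059 = -45059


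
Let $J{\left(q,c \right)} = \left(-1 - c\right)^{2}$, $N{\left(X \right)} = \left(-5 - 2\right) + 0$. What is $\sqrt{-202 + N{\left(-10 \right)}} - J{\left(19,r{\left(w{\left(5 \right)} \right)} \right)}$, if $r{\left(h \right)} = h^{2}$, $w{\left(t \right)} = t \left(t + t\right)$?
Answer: $-6255001 + i \sqrt{209} \approx -6.255 \cdot 10^{6} + 14.457 i$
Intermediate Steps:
$w{\left(t \right)} = 2 t^{2}$ ($w{\left(t \right)} = t 2 t = 2 t^{2}$)
$N{\left(X \right)} = -7$ ($N{\left(X \right)} = -7 + 0 = -7$)
$\sqrt{-202 + N{\left(-10 \right)}} - J{\left(19,r{\left(w{\left(5 \right)} \right)} \right)} = \sqrt{-202 - 7} - \left(1 + \left(2 \cdot 5^{2}\right)^{2}\right)^{2} = \sqrt{-209} - \left(1 + \left(2 \cdot 25\right)^{2}\right)^{2} = i \sqrt{209} - \left(1 + 50^{2}\right)^{2} = i \sqrt{209} - \left(1 + 2500\right)^{2} = i \sqrt{209} - 2501^{2} = i \sqrt{209} - 6255001 = -6255001 + i \sqrt{209}$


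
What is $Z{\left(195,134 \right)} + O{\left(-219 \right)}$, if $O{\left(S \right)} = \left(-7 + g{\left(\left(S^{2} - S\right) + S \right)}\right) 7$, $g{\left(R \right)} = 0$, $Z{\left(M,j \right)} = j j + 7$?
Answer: $17914$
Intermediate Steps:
$Z{\left(M,j \right)} = 7 + j^{2}$ ($Z{\left(M,j \right)} = j^{2} + 7 = 7 + j^{2}$)
$O{\left(S \right)} = -49$ ($O{\left(S \right)} = \left(-7 + 0\right) 7 = \left(-7\right) 7 = -49$)
$Z{\left(195,134 \right)} + O{\left(-219 \right)} = \left(7 + 134^{2}\right) - 49 = \left(7 + 17956\right) - 49 = 17963 - 49 = 17914$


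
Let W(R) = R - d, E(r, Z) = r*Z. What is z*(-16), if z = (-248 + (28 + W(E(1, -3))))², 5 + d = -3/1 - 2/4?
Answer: -736164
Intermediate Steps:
E(r, Z) = Z*r
d = -17/2 (d = -5 + (-3/1 - 2/4) = -5 + (-3*1 - 2*¼) = -5 + (-3 - ½) = -5 - 7/2 = -17/2 ≈ -8.5000)
W(R) = 17/2 + R (W(R) = R - 1*(-17/2) = R + 17/2 = 17/2 + R)
z = 184041/4 (z = (-248 + (28 + (17/2 - 3*1)))² = (-248 + (28 + (17/2 - 3)))² = (-248 + (28 + 11/2))² = (-248 + 67/2)² = (-429/2)² = 184041/4 ≈ 46010.)
z*(-16) = (184041/4)*(-16) = -736164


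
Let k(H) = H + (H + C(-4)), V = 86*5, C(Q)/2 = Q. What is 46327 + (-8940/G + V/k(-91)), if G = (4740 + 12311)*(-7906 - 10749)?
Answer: 55994022251742/1208728339 ≈ 46325.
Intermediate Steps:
C(Q) = 2*Q
G = -318086405 (G = 17051*(-18655) = -318086405)
V = 430
k(H) = -8 + 2*H (k(H) = H + (H + 2*(-4)) = H + (H - 8) = H + (-8 + H) = -8 + 2*H)
46327 + (-8940/G + V/k(-91)) = 46327 + (-8940/(-318086405) + 430/(-8 + 2*(-91))) = 46327 + (-8940*(-1/318086405) + 430/(-8 - 182)) = 46327 + (1788/63617281 + 430/(-190)) = 46327 + (1788/63617281 + 430*(-1/190)) = 46327 + (1788/63617281 - 43/19) = 46327 - 2735509111/1208728339 = 55994022251742/1208728339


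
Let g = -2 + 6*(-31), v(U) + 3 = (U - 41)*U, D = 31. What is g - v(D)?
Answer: 125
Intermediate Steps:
v(U) = -3 + U*(-41 + U) (v(U) = -3 + (U - 41)*U = -3 + (-41 + U)*U = -3 + U*(-41 + U))
g = -188 (g = -2 - 186 = -188)
g - v(D) = -188 - (-3 + 31² - 41*31) = -188 - (-3 + 961 - 1271) = -188 - 1*(-313) = -188 + 313 = 125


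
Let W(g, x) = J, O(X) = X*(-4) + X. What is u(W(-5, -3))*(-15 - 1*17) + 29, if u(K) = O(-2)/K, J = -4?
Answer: 77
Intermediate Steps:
O(X) = -3*X (O(X) = -4*X + X = -3*X)
W(g, x) = -4
u(K) = 6/K (u(K) = (-3*(-2))/K = 6/K)
u(W(-5, -3))*(-15 - 1*17) + 29 = (6/(-4))*(-15 - 1*17) + 29 = (6*(-¼))*(-15 - 17) + 29 = -3/2*(-32) + 29 = 48 + 29 = 77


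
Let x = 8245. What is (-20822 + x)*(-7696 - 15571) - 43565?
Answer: 292585494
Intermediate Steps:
(-20822 + x)*(-7696 - 15571) - 43565 = (-20822 + 8245)*(-7696 - 15571) - 43565 = -12577*(-23267) - 43565 = 292629059 - 43565 = 292585494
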